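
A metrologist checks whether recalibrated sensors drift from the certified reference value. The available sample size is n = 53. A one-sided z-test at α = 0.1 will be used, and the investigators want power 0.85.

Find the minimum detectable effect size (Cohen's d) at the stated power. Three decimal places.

d ≈ 0.318

Required noncentrality: δ = z_{0.1} + z_{0.15} = 1.282 + 1.036 = 2.318.
δ = d·√n ⇒ d = δ/√n = 2.318/√53 = 0.3184.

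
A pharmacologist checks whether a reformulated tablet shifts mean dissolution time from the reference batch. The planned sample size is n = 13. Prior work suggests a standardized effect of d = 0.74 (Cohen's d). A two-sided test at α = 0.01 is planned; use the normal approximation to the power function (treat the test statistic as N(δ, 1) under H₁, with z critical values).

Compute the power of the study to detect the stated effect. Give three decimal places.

Power ≈ 0.537

Noncentrality parameter: δ = d·√n = 0.74 × √13 = 2.6681
Two-sided α = 0.01 → critical value z_{0.005} = 2.576.
Power = Φ(δ − 2.576) + Φ(−δ − 2.576) = Φ(0.092) + Φ(-5.244) = 0.5368 + 0.0000 = 0.5368.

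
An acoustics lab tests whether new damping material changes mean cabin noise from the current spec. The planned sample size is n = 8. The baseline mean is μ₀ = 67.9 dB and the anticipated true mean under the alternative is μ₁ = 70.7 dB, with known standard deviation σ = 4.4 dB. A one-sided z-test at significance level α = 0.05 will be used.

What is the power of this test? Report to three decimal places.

Power ≈ 0.562

Standardized effect: d = |μ₁ − μ₀| / σ = |70.7 − 67.9| / 4.4 = 0.6364
Noncentrality parameter: λ = d·√n = 0.6364 × √8 = 1.7999
Critical value for a one-sided test at α = 0.05: z_α = 1.645.
Power = Φ(λ − 1.645) = Φ(0.155) = 0.5616.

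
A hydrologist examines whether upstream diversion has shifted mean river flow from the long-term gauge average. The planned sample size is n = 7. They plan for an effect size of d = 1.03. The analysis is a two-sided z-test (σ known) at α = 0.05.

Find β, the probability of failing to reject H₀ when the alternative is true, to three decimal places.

β ≈ 0.222

Noncentrality parameter: δ = d·√n = 1.03 × √7 = 2.7251
Two-sided α = 0.05 → critical value z_{0.025} = 1.960.
Power = Φ(δ − 1.960) + Φ(−δ − 1.960) = Φ(0.765) + Φ(-4.685) = 0.7779 + 0.0000 = 0.7779.
Type II error: β = 1 − power = 1 − 0.7779 = 0.2221.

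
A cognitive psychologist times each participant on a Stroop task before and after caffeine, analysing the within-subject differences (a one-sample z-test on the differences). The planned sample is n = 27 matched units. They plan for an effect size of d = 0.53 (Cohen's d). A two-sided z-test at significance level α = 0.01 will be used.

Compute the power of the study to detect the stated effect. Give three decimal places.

Noncentrality parameter: δ = d·√n = 0.53 × √27 = 2.7540
Critical value for a two-sided test at α = 0.01: z_{α/2} = 2.576.
Power = Φ(δ − 2.576) + Φ(−δ − 2.576) = Φ(0.178) + Φ(-5.330) = 0.5707 + 0.0000 = 0.5707.

Power ≈ 0.571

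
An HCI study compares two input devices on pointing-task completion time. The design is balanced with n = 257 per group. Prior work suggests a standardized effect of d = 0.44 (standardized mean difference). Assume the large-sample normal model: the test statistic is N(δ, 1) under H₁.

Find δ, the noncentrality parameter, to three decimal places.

δ ≈ 4.988

δ = d·√(n/2) = 0.44 × √(257/2) = 4.9877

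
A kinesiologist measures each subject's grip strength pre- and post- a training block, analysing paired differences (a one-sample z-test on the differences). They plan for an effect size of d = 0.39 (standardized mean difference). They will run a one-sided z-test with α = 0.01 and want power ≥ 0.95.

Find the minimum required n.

For power 0.95 need Φ(δ − z_{0.01}) = 0.95, so δ = z_{0.01} + z_{0.05} = 2.326 + 1.645 = 3.971.
δ = d·√n ⇒ n = (δ/d)² = (3.971 / 0.39)² = 103.68.
Rounding up, n = 104.

n = 104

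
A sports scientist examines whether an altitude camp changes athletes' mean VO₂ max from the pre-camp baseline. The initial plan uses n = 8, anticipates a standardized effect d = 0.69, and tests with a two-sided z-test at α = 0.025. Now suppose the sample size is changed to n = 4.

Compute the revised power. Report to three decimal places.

Power ≈ 0.195

With n = 4: δ = d·√n = 0.69 × √4 = 1.3800. Critical value z_{0.0125} = 2.241.
Revised power = Φ(δ − 2.241) + Φ(−δ − 2.241) = Φ(-0.861) + Φ(-3.621) = 0.1945 + 0.0001 = 0.1947.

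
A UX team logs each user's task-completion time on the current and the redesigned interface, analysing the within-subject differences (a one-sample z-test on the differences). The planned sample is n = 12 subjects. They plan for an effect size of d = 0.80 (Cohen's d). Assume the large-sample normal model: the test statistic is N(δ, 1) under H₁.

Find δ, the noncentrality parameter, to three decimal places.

δ ≈ 2.771

The noncentrality parameter scales effect size by the design's sample-size factor: δ = d·√n = 0.80 × √12 = 2.7713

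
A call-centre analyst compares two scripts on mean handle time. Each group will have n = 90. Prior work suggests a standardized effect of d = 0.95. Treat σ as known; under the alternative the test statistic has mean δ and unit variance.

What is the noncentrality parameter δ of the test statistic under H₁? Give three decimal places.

δ ≈ 6.373

δ = d·√(n/2) = 0.95 × √(90/2) = 6.3728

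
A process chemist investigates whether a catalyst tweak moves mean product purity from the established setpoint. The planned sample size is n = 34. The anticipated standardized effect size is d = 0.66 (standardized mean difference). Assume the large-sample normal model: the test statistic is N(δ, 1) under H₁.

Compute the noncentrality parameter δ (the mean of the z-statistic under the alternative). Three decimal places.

δ = d·√n = 0.66 × √34 = 3.8484

δ ≈ 3.848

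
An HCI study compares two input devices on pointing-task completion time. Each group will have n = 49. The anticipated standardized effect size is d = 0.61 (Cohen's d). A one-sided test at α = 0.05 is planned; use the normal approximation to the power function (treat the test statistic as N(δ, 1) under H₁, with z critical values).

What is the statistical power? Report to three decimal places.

Noncentrality parameter: λ = d·√(n/2) = 0.61 × √(49/2) = 3.0193
Critical value for a one-sided test at α = 0.05: z_α = 1.645.
Power = P(Z > 1.645 − λ) = Φ(1.374) = 0.9154.

Power ≈ 0.915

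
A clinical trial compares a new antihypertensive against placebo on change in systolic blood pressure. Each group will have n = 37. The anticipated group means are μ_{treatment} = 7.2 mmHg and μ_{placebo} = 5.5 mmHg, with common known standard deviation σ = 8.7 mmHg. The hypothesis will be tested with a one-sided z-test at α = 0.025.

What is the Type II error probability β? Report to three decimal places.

β ≈ 0.869

Standardized effect: d = |μ_{treatment} − μ_{placebo}| / σ = |7.2 − 5.5| / 8.7 = 0.1954
Noncentrality parameter: δ = d·√(n/2) = 0.1954 × √(37/2) = 0.8405
One-sided α = 0.025 → critical value z_{0.025} = 1.960.
Power = P(Z > 1.960 − δ) = Φ(-1.120) = 0.1315.
Type II error: β = 1 − power = 1 − 0.1315 = 0.8685.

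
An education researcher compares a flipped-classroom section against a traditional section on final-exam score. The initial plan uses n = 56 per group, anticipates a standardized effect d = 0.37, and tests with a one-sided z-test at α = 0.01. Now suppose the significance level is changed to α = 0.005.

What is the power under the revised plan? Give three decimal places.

δ = d·√(n/2) = 0.37 × √(56/2) = 1.9579 (unchanged). New critical value: z_{0.005} = 2.576.
Revised power = Φ(δ − 2.576) = Φ(-0.618) = 0.2683.

Power ≈ 0.268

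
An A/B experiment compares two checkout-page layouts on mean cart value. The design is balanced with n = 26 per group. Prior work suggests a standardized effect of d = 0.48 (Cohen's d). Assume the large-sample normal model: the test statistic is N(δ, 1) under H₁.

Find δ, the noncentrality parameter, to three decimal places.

δ ≈ 1.731

The noncentrality parameter scales effect size by the design's sample-size factor: δ = d·√(n/2) = 0.48 × √(26/2) = 1.7307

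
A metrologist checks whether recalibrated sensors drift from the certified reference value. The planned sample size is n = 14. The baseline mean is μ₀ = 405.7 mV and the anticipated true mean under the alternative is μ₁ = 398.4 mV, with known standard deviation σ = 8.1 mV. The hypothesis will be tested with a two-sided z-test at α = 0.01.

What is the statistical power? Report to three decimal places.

Standardized effect: d = |μ₁ − μ₀| / σ = |398.4 − 405.7| / 8.1 = 0.9012
Noncentrality parameter: δ = d·√n = 0.9012 × √14 = 3.3721
Two-sided α = 0.01 → critical value z_{0.005} = 2.576.
Power = Φ(δ − 2.576) + Φ(−δ − 2.576) = Φ(0.796) + Φ(-5.948) = 0.7871 + 0.0000 = 0.7871.

Power ≈ 0.787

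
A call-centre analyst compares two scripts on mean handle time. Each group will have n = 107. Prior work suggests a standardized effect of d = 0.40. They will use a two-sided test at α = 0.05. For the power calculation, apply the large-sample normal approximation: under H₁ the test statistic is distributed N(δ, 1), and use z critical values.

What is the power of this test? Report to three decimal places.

Power ≈ 0.833

Noncentrality parameter: δ = d·√(n/2) = 0.40 × √(107/2) = 2.9257
Two-sided α = 0.05 → critical value z_{0.025} = 1.960.
Power = Φ(δ − 1.960) + Φ(−δ − 1.960) = Φ(0.966) + Φ(-4.886) = 0.8329 + 0.0000 = 0.8329.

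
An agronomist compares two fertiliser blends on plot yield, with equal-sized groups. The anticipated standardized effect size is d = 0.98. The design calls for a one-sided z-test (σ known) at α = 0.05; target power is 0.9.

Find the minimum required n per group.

Set Φ(δ − 1.645) = 0.9; then δ − 1.645 = Φ⁻¹(0.9) = 1.282, giving δ = 2.926.
δ = d·√(n/2) ⇒ n = 2(δ/d)² = 2 × (2.926 / 0.98)² = 17.83.
Rounding up, n = 18 per group.

n = 18 per group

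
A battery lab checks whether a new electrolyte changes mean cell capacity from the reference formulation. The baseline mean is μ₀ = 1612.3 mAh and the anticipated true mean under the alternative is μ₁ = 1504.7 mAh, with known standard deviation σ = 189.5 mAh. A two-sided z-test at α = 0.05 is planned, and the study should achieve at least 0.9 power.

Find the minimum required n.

n = 33

Standardized effect: d = |μ₁ − μ₀| / σ = |1504.7 − 1612.3| / 189.5 = 0.5678
Set Φ(δ − 1.960) = 0.9; then δ − 1.960 = Φ⁻¹(0.9) = 1.282, giving δ = 3.242.
(Ignoring the negligible lower-tail rejection probability gives the usual closed-form inversion.)
δ = d·√n ⇒ n = (δ/d)² = (3.242 / 0.5678)² = 32.59.
Rounding up, n = 33.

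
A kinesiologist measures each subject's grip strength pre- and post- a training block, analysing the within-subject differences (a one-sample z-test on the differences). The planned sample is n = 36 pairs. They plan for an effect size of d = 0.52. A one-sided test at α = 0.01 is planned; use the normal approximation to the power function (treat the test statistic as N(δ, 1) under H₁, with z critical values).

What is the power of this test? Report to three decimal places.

Noncentrality parameter: δ = d·√n = 0.52 × √36 = 3.1200
One-sided α = 0.01 → critical value z_{0.01} = 2.326.
Power = Φ(δ − 2.326) = Φ(0.794) = 0.7863.

Power ≈ 0.786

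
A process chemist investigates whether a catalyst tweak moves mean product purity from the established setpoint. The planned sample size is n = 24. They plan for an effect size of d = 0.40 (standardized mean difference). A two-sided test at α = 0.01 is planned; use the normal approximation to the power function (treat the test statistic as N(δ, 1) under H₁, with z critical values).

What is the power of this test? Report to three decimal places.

Noncentrality parameter: δ = d·√n = 0.40 × √24 = 1.9596
Critical value for a two-sided test at α = 0.01: z_{α/2} = 2.576.
Power = Φ(δ − 2.576) + Φ(−δ − 2.576) = Φ(-0.616) + Φ(-4.535) = 0.2689 + 0.0000 = 0.2689.

Power ≈ 0.269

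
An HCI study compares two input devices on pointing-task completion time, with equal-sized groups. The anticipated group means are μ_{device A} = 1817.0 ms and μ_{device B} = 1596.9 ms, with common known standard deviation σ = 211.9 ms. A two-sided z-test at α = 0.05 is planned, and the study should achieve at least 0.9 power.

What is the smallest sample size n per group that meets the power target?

Standardized effect: d = |μ_{device A} − μ_{device B}| / σ = |1817.0 − 1596.9| / 211.9 = 1.0387
Set Φ(δ − 1.960) = 0.9; then δ − 1.960 = Φ⁻¹(0.9) = 1.282, giving δ = 3.242.
(For δ > 0 the lower-tail rejection region contributes negligibly to power, so the one-term inversion is standard.)
δ = d·√(n/2) ⇒ n = 2(δ/d)² = 2 × (3.242 / 1.0387)² = 19.48.
Rounding up, n = 20 per group.

n = 20 per group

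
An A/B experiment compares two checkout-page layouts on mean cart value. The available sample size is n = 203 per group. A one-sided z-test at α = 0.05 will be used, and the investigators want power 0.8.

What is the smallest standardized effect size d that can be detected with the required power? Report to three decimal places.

Required noncentrality: δ = z_{0.05} + z_{0.20} = 1.645 + 0.842 = 2.486.
δ = d·√(n/2) ⇒ d = δ/√(n/2) = 2.486/√(203/2) = 0.2468.

d ≈ 0.247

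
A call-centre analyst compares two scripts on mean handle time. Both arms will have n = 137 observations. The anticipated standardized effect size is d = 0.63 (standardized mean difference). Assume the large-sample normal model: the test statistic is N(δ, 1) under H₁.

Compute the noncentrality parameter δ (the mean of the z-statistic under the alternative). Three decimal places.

δ = d·√(n/2) = 0.63 × √(137/2) = 5.2142

δ ≈ 5.214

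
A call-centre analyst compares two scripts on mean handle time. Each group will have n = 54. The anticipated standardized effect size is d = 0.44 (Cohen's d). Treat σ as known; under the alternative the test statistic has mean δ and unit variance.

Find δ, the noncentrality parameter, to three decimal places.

δ = d·√(n/2) = 0.44 × √(54/2) = 2.2863

δ ≈ 2.286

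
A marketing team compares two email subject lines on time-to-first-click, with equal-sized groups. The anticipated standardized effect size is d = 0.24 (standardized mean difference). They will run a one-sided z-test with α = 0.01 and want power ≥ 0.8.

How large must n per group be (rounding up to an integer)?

For power 0.8 need Φ(δ − z_{0.01}) = 0.8, so δ = z_{0.01} + z_{0.20} = 2.326 + 0.842 = 3.168.
δ = d·√(n/2) ⇒ n = 2(δ/d)² = 2 × (3.168 / 0.24)² = 348.47.
Round up to the next whole unit.

n = 349 per group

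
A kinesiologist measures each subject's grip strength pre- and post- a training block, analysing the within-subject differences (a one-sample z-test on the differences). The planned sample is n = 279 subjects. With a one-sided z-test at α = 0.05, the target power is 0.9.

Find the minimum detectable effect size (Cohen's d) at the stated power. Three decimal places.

Required noncentrality: δ = z_{0.05} + z_{0.10} = 1.645 + 1.282 = 2.926.
δ = d·√n ⇒ d = δ/√n = 2.926/√279 = 0.1752.

d ≈ 0.175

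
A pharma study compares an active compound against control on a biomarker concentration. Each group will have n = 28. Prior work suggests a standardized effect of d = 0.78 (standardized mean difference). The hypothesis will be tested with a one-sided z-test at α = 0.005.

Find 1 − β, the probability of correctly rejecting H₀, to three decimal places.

Power ≈ 0.634

Noncentrality parameter: δ = d·√(n/2) = 0.78 × √(28/2) = 2.9185
One-sided α = 0.005 → critical value z_{0.005} = 2.576.
Power = P(Z > 2.576 − δ) = Φ(0.343) = 0.6341.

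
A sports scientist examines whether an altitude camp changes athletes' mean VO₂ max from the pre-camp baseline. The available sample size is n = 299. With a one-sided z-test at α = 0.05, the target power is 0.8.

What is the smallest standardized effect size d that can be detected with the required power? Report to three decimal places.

d ≈ 0.144

Need Φ(δ − 1.645) = 0.8, so δ = 1.645 + 0.842 = 2.486.
δ = d·√n ⇒ d = δ/√n = 2.486/√299 = 0.1438.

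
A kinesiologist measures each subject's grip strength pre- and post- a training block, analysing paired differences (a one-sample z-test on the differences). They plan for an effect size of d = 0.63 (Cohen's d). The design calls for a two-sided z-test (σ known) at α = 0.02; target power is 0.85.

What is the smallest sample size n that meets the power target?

For power 0.85 need Φ(δ − z_{0.01}) = 0.85, so δ = z_{0.01} + z_{0.15} = 2.326 + 1.036 = 3.363.
(For δ > 0 the lower-tail rejection region contributes negligibly to power, so the one-term inversion is standard.)
δ = d·√n ⇒ n = (δ/d)² = (3.363 / 0.63)² = 28.49.
Rounding up, n = 29.

n = 29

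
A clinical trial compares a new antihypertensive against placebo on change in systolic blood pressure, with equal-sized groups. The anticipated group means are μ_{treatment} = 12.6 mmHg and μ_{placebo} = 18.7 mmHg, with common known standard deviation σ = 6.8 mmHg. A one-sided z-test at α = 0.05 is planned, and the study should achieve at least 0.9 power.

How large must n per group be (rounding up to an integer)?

n = 22 per group

Standardized effect: d = |μ_{treatment} − μ_{placebo}| / σ = |12.6 − 18.7| / 6.8 = 0.8971
For power 0.9 need Φ(δ − z_{0.05}) = 0.9, so δ = z_{0.05} + z_{0.10} = 1.645 + 1.282 = 2.926.
δ = d·√(n/2) ⇒ n = 2(δ/d)² = 2 × (2.926 / 0.8971)² = 21.28.
Rounding up, n = 22 per group.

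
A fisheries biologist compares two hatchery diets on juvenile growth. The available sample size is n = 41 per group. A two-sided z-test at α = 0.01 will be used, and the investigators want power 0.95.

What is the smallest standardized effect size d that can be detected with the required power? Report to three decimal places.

Need Φ(δ − 2.576) = 0.95, so δ = 2.576 + 1.645 = 4.221.
(The second rejection-region term Φ(−δ − z_{α/2}) is negligible and dropped.)
δ = d·√(n/2) ⇒ d = δ/√(n/2) = 4.221/√(41/2) = 0.9322.

d ≈ 0.932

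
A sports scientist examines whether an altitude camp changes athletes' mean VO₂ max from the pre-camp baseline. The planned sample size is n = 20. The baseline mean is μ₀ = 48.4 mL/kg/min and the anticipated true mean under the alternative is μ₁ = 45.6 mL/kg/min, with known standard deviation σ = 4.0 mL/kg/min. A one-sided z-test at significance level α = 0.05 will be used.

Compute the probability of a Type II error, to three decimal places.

β ≈ 0.069

Standardized effect: d = |μ₁ − μ₀| / σ = |45.6 − 48.4| / 4.0 = 0.7000
Noncentrality parameter: δ = d·√n = 0.7000 × √20 = 3.1305
One-sided α = 0.05 → critical value z_{0.05} = 1.645.
Power = Φ(δ − 1.645) = Φ(1.486) = 0.9313.
Type II error: β = 1 − power = 1 − 0.9313 = 0.0687.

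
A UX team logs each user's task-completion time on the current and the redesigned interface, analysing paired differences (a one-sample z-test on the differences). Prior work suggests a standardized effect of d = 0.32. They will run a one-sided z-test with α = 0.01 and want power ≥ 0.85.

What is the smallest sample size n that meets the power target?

n = 111

For power 0.85 need Φ(δ − z_{0.01}) = 0.85, so δ = z_{0.01} + z_{0.15} = 2.326 + 1.036 = 3.363.
δ = d·√n ⇒ n = (δ/d)² = (3.363 / 0.32)² = 110.43.
Round up to the next whole unit.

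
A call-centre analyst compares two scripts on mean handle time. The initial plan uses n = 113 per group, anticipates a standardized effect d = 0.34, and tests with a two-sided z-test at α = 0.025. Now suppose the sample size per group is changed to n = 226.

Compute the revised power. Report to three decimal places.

With n = 226 per group: δ = d·√(n/2) = 0.34 × √(226/2) = 3.6142. Critical value z_{0.0125} = 2.241.
Revised power = Φ(δ − 2.241) + Φ(−δ − 2.241) = Φ(1.373) + Φ(-5.856) = 0.9151 + 0.0000 = 0.9151.

Power ≈ 0.915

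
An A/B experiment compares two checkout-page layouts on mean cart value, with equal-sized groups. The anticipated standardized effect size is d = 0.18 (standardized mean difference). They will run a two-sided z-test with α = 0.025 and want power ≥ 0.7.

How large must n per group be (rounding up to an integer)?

n = 473 per group

Set Φ(δ − 2.241) = 0.7; then δ − 2.241 = Φ⁻¹(0.7) = 0.524, giving δ = 2.766.
(The Φ(−δ − z_{α/2}) term is vanishingly small for δ > 0 and is dropped in the standard sample-size formula.)
δ = d·√(n/2) ⇒ n = 2(δ/d)² = 2 × (2.766 / 0.18)² = 472.20.
Rounding up, n = 473 per group.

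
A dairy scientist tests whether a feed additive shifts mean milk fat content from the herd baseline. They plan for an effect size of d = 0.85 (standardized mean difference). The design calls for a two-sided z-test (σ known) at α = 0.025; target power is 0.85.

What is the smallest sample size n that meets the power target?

Set Φ(δ − 2.241) = 0.85; then δ − 2.241 = Φ⁻¹(0.85) = 1.036, giving δ = 3.278.
(For δ > 0 the lower-tail rejection region contributes negligibly to power, so the one-term inversion is standard.)
δ = d·√n ⇒ n = (δ/d)² = (3.278 / 0.85)² = 14.87.
Rounding up, n = 15.

n = 15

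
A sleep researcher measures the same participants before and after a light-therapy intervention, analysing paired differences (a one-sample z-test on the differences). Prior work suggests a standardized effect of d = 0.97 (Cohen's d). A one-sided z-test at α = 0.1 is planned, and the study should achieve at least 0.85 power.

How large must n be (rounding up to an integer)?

n = 6

Set Φ(δ − 1.282) = 0.85; then δ − 1.282 = Φ⁻¹(0.85) = 1.036, giving δ = 2.318.
δ = d·√n ⇒ n = (δ/d)² = (2.318 / 0.97)² = 5.71.
Rounding up, n = 6.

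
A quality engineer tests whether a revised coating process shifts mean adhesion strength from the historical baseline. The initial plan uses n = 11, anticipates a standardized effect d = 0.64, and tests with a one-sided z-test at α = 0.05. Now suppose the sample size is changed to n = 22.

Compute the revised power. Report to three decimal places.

With n = 22: δ = d·√n = 0.64 × √22 = 3.0019. Critical value z_{0.05} = 1.645.
Revised power = P(Z > 1.645 − δ) = Φ(1.357) = 0.9126.

Power ≈ 0.913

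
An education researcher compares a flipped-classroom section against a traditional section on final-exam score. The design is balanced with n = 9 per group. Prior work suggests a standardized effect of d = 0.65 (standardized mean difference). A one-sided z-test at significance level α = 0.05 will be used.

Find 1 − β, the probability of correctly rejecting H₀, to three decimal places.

Noncentrality parameter: λ = d·√(n/2) = 0.65 × √(9/2) = 1.3789
One-sided α = 0.05 → critical value z_{0.05} = 1.645.
Power = Φ(λ − 1.645) = Φ(-0.266) = 0.3951.

Power ≈ 0.395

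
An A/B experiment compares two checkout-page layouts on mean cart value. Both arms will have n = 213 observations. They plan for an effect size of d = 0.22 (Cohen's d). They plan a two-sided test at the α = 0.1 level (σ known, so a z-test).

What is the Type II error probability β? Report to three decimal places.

Noncentrality parameter: δ = d·√(n/2) = 0.22 × √(213/2) = 2.2704
Two-sided α = 0.1 → critical value z_{0.05} = 1.645.
Power = Φ(δ − 1.645) + Φ(−δ − 1.645) = Φ(0.626) + Φ(-3.915) = 0.7342 + 0.0000 = 0.7342.
Type II error: β = 1 − power = 1 − 0.7342 = 0.2658.

β ≈ 0.266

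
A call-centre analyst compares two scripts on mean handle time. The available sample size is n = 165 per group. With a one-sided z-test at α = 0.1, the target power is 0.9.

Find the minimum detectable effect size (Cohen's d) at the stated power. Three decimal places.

Required noncentrality: δ = z_{0.1} + z_{0.10} = 1.282 + 1.282 = 2.563.
δ = d·√(n/2) ⇒ d = δ/√(n/2) = 2.563/√(165/2) = 0.2822.

d ≈ 0.282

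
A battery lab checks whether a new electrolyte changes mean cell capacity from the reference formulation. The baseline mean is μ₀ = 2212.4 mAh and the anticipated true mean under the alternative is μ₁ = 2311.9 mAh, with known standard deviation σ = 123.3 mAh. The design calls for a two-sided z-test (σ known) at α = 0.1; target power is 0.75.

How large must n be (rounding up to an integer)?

n = 9

Standardized effect: d = |μ₁ − μ₀| / σ = |2311.9 − 2212.4| / 123.3 = 0.8070
For power 0.75 need Φ(δ − z_{0.05}) = 0.75, so δ = z_{0.05} + z_{0.25} = 1.645 + 0.674 = 2.319.
(Ignoring the negligible lower-tail rejection probability gives the usual closed-form inversion.)
δ = d·√n ⇒ n = (δ/d)² = (2.319 / 0.8070)² = 8.26.
Round up to the next whole unit.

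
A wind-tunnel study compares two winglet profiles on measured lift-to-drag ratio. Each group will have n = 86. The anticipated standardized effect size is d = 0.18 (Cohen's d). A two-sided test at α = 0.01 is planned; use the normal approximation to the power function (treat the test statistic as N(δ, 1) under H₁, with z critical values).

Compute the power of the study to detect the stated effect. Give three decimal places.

Power ≈ 0.082

Noncentrality parameter: δ = d·√(n/2) = 0.18 × √(86/2) = 1.1803
Two-sided α = 0.01 → critical value z_{0.005} = 2.576.
Power = Φ(δ − 2.576) + Φ(−δ − 2.576) = Φ(-1.395) + Φ(-3.756) = 0.0814 + 0.0001 = 0.0815.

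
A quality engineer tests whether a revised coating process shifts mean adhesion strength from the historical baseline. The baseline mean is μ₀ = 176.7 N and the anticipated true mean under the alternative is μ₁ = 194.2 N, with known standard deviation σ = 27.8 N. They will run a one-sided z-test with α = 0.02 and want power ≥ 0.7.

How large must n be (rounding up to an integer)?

Standardized effect: d = |μ₁ − μ₀| / σ = |194.2 − 176.7| / 27.8 = 0.6295
For power 0.7 need Φ(δ − z_{0.02}) = 0.7, so δ = z_{0.02} + z_{0.30} = 2.054 + 0.524 = 2.578.
δ = d·√n ⇒ n = (δ/d)² = (2.578 / 0.6295)² = 16.77.
Round up to the next whole unit.

n = 17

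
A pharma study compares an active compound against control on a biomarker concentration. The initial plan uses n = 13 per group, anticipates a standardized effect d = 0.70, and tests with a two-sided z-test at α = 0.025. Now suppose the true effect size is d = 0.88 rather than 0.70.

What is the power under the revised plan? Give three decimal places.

Power ≈ 0.501

With d = 0.88: δ = d·√(n/2) = 0.88 × √(13/2) = 2.2436. Critical value z_{0.0125} = 2.241.
Revised power = Φ(δ − 2.241) + Φ(−δ − 2.241) = Φ(0.002) + Φ(-4.485) = 0.5009 + 0.0000 = 0.5009.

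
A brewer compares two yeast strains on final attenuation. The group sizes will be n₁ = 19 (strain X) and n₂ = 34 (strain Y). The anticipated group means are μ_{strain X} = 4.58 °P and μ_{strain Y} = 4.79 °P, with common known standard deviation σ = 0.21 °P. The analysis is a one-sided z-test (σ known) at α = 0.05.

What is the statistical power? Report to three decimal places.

Standardized effect: d = |μ_{strain X} − μ_{strain Y}| / σ = |4.58 − 4.79| / 0.21 = 1.0000
Noncentrality parameter: λ = d / √(1/n₁ + 1/n₂) = 1.0000 / √(1/19 + 1/34) = 3.4912
Critical value for a one-sided test at α = 0.05: z_α = 1.645.
Power = Φ(λ − 1.645) = Φ(1.846) = 0.9676.

Power ≈ 0.968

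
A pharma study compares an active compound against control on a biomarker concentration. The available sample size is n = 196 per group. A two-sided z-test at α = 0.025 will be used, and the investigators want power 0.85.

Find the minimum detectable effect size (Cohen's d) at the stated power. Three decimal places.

Required noncentrality: δ = z_{0.0125} + z_{0.15} = 2.241 + 1.036 = 3.278.
(Lower-tail contribution to power is negligible for δ > 0.)
δ = d·√(n/2) ⇒ d = δ/√(n/2) = 3.278/√(196/2) = 0.3311.

d ≈ 0.331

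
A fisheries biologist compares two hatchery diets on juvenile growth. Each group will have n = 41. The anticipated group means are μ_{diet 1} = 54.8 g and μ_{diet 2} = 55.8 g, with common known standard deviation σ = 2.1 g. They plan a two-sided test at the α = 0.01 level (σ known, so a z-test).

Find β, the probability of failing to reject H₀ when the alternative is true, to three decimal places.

Standardized effect: d = |μ_{diet 1} − μ_{diet 2}| / σ = |54.8 − 55.8| / 2.1 = 0.4762
Noncentrality parameter: λ = d·√(n/2) = 0.4762 × √(41/2) = 2.1560
Two-sided α = 0.01 → critical value z_{0.005} = 2.576.
Power = Φ(λ − 2.576) + Φ(−λ − 2.576) = Φ(-0.420) + Φ(-4.732) = 0.3373 + 0.0000 = 0.3373.
Type II error: β = 1 − power = 1 − 0.3373 = 0.6627.

β ≈ 0.663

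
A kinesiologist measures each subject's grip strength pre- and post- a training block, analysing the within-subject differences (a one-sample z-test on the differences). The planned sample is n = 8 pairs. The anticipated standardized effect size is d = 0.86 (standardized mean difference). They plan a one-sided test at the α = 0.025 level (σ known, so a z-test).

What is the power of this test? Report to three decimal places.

Power ≈ 0.682

Noncentrality parameter: δ = d·√n = 0.86 × √8 = 2.4324
Critical value for a one-sided test at α = 0.025: z_α = 1.960.
Power = P(Z > 1.960 − δ) = Φ(0.472) = 0.6817.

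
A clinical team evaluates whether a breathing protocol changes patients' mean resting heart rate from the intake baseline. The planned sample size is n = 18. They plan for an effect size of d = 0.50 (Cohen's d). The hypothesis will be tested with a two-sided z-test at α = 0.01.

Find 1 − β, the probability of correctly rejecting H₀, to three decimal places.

Power ≈ 0.325

Noncentrality parameter: δ = d·√n = 0.50 × √18 = 2.1213
Critical value for a two-sided test at α = 0.01: z_{α/2} = 2.576.
Power = Φ(δ − 2.576) + Φ(−δ − 2.576) = Φ(-0.455) + Φ(-4.697) = 0.3247 + 0.0000 = 0.3247.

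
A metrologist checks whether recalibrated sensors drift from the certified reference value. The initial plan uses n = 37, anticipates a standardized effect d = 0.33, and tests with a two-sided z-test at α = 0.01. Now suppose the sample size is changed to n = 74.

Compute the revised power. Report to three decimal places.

With n = 74: δ = d·√n = 0.33 × √74 = 2.8388. Critical value z_{0.005} = 2.576.
Revised power = Φ(δ − 2.576) + Φ(−δ − 2.576) = Φ(0.263) + Φ(-5.415) = 0.6037 + 0.0000 = 0.6037.

Power ≈ 0.604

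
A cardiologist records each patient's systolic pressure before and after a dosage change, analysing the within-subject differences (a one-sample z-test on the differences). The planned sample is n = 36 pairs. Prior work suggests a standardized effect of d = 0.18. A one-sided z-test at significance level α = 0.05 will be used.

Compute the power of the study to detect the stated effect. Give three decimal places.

Noncentrality parameter: δ = d·√n = 0.18 × √36 = 1.0800
One-sided α = 0.05 → critical value z_{0.05} = 1.645.
Power = Φ(δ − 1.645) = Φ(-0.565) = 0.2861.

Power ≈ 0.286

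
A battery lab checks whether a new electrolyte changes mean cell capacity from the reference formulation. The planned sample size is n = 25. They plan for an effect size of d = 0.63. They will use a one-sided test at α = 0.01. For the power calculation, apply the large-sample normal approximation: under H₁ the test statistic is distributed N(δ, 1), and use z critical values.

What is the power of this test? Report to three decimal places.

Power ≈ 0.795

Noncentrality parameter: δ = d·√n = 0.63 × √25 = 3.1500
Critical value for a one-sided test at α = 0.01: z_α = 2.326.
Power = Φ(δ − 2.326) = Φ(0.824) = 0.7949.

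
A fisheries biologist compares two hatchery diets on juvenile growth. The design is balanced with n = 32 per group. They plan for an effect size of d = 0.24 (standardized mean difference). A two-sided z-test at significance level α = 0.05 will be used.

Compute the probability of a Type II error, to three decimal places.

Noncentrality parameter: δ = d·√(n/2) = 0.24 × √(32/2) = 0.9600
Critical value for a two-sided test at α = 0.05: z_{α/2} = 1.960.
Power = Φ(δ − 1.960) + Φ(−δ − 1.960) = Φ(-1.000) + Φ(-2.920) = 0.1587 + 0.0018 = 0.1604.
Type II error: β = 1 − power = 1 − 0.1604 = 0.8396.

β ≈ 0.840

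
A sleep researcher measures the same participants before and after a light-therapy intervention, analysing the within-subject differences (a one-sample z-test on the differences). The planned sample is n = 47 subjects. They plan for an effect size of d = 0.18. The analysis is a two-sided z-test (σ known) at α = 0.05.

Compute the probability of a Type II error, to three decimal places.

Noncentrality parameter: δ = d·√n = 0.18 × √47 = 1.2340
Two-sided α = 0.05 → critical value z_{0.025} = 1.960.
Power = Φ(δ − 1.960) + Φ(−δ − 1.960) = Φ(-0.726) + Φ(-3.194) = 0.2339 + 0.0007 = 0.2346.
Type II error: β = 1 − power = 1 − 0.2346 = 0.7654.

β ≈ 0.765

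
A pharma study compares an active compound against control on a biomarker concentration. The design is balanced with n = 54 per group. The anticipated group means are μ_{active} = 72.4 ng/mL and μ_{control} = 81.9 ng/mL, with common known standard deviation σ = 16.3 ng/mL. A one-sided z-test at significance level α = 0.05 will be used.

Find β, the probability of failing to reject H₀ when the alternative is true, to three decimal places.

β ≈ 0.083

Standardized effect: d = |μ_{active} − μ_{control}| / σ = |72.4 − 81.9| / 16.3 = 0.5828
Noncentrality parameter: δ = d·√(n/2) = 0.5828 × √(54/2) = 3.0284
One-sided α = 0.05 → critical value z_{0.05} = 1.645.
Power = P(Z > 1.645 − δ) = Φ(1.384) = 0.9168.
Type II error: β = 1 − power = 1 − 0.9168 = 0.0832.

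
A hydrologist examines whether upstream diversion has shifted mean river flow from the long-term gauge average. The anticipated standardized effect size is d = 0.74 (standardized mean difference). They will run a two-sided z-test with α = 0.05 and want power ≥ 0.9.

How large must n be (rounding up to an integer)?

n = 20

For power 0.9 need Φ(δ − z_{0.025}) = 0.9, so δ = z_{0.025} + z_{0.10} = 1.960 + 1.282 = 3.242.
(The Φ(−δ − z_{α/2}) term is vanishingly small for δ > 0 and is dropped in the standard sample-size formula.)
δ = d·√n ⇒ n = (δ/d)² = (3.242 / 0.74)² = 19.19.
Round up to the next whole unit.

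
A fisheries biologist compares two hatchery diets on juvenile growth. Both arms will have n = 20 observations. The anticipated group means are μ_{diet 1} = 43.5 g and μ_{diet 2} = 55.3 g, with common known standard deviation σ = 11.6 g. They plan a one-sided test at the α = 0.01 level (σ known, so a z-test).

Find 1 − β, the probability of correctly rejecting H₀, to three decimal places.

Standardized effect: d = |μ_{diet 1} − μ_{diet 2}| / σ = |43.5 − 55.3| / 11.6 = 1.0172
Noncentrality parameter: δ = d·√(n/2) = 1.0172 × √(20/2) = 3.2168
One-sided α = 0.01 → critical value z_{0.01} = 2.326.
Power = Φ(δ − 2.326) = Φ(0.890) = 0.8134.

Power ≈ 0.813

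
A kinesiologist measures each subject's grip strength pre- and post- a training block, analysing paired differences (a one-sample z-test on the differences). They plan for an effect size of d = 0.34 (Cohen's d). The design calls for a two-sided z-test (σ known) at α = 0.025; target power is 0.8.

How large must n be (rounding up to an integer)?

Set Φ(δ − 2.241) = 0.8; then δ − 2.241 = Φ⁻¹(0.8) = 0.842, giving δ = 3.083.
(For δ > 0 the lower-tail rejection region contributes negligibly to power, so the one-term inversion is standard.)
δ = d·√n ⇒ n = (δ/d)² = (3.083 / 0.34)² = 82.22.
Rounding up, n = 83.

n = 83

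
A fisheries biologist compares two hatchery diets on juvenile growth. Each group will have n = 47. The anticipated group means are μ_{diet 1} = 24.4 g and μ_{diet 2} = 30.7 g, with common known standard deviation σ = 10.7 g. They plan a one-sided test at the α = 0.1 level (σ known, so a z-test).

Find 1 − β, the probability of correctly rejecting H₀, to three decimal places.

Standardized effect: d = |μ_{diet 1} − μ_{diet 2}| / σ = |24.4 − 30.7| / 10.7 = 0.5888
Noncentrality parameter: δ = d·√(n/2) = 0.5888 × √(47/2) = 2.8542
One-sided α = 0.1 → critical value z_{0.1} = 1.282.
Power = P(Z > 1.282 − δ) = Φ(1.573) = 0.9421.

Power ≈ 0.942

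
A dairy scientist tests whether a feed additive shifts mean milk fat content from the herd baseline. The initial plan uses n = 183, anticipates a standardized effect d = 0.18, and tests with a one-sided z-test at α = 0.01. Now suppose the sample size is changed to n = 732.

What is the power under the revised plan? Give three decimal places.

With n = 732: δ = d·√n = 0.18 × √732 = 4.8700. Critical value z_{0.01} = 2.326.
Revised power = Φ(δ − 2.326) = Φ(2.544) = 0.9945.

Power ≈ 0.995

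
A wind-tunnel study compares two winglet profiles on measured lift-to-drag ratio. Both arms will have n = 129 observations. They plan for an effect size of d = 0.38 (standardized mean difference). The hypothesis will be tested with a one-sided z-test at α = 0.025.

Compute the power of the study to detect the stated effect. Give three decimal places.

Noncentrality parameter: δ = d·√(n/2) = 0.38 × √(129/2) = 3.0519
One-sided α = 0.025 → critical value z_{0.025} = 1.960.
Power = P(Z > 1.960 − δ) = Φ(1.092) = 0.8626.

Power ≈ 0.863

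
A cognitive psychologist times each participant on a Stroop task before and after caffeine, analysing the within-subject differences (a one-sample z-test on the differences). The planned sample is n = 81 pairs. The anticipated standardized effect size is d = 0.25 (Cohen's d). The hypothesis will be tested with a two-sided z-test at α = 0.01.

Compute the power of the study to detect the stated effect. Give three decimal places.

Power ≈ 0.372

Noncentrality parameter: δ = d·√n = 0.25 × √81 = 2.2500
Two-sided α = 0.01 → critical value z_{0.005} = 2.576.
Power = Φ(δ − 2.576) + Φ(−δ − 2.576) = Φ(-0.326) + Φ(-4.826) = 0.3723 + 0.0000 = 0.3723.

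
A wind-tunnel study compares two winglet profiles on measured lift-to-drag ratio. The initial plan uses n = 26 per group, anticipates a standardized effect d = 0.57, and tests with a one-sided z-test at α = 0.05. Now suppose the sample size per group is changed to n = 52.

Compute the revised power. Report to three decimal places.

With n = 52 per group: δ = d·√(n/2) = 0.57 × √(52/2) = 2.9064. Critical value z_{0.05} = 1.645.
Revised power = Φ(δ − 1.645) = Φ(1.262) = 0.8965.

Power ≈ 0.896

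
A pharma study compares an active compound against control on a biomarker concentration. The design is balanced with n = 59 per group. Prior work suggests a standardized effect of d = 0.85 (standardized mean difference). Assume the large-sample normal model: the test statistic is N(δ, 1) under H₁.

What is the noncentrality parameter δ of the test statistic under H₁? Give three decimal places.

The noncentrality parameter scales effect size by the design's sample-size factor: δ = d·√(n/2) = 0.85 × √(59/2) = 4.6167

δ ≈ 4.617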